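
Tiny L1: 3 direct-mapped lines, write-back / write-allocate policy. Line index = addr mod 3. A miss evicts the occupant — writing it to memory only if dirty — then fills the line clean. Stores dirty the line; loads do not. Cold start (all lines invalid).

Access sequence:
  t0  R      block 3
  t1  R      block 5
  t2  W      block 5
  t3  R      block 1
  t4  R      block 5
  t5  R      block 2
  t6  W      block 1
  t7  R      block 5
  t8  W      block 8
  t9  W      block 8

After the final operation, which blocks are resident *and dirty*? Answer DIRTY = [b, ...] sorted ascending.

0: R B3 -> L0 miss  d=-]
1: R B5 -> L2 miss  d=-]
2: W B5 -> L2 hit  d=D]
3: R B1 -> L1 miss  d=-]
4: R B5 -> L2 hit  d=D]
5: R B2 -> L2 miss wb->B5  d=-]
6: W B1 -> L1 hit  d=D]
7: R B5 -> L2 miss  d=-]
8: W B8 -> L2 miss  d=D]
9: W B8 -> L2 hit  d=D]

DIRTY = [1, 8]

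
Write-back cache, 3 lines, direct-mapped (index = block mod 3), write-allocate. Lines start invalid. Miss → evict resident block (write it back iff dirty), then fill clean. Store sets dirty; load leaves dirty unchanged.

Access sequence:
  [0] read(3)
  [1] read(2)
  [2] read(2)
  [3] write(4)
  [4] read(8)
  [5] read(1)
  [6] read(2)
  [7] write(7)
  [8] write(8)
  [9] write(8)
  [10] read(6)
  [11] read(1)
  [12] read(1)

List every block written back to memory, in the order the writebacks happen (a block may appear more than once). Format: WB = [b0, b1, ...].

WB = [4, 7]

0: R B3 -> L0 miss  d=-]
1: R B2 -> L2 miss  d=-]
2: R B2 -> L2 hit  d=-]
3: W B4 -> L1 miss  d=D]
4: R B8 -> L2 miss  d=-]
5: R B1 -> L1 miss wb->B4  d=-]
6: R B2 -> L2 miss  d=-]
7: W B7 -> L1 miss  d=D]
8: W B8 -> L2 miss  d=D]
9: W B8 -> L2 hit  d=D]
10: R B6 -> L0 miss  d=-]
11: R B1 -> L1 miss wb->B7  d=-]
12: R B1 -> L1 hit  d=-]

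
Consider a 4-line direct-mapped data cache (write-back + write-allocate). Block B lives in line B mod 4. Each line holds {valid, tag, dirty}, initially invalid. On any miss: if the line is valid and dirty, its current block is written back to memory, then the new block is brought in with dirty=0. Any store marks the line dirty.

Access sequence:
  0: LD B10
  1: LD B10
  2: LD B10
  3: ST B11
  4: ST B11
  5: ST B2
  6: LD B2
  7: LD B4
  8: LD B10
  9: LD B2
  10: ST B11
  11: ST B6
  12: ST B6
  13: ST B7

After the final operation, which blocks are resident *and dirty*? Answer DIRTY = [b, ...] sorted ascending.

0: R B10 → L2 miss [-]
1: R B10 → L2 hit [-]
2: R B10 → L2 hit [-]
3: W B11 → L3 miss [D]
4: W B11 → L3 hit [D]
5: W B2 → L2 miss [D]
6: R B2 → L2 hit [D]
7: R B4 → L0 miss [-]
8: R B10 → L2 miss wb→B2 [-]
9: R B2 → L2 miss [-]
10: W B11 → L3 hit [D]
11: W B6 → L2 miss [D]
12: W B6 → L2 hit [D]
13: W B7 → L3 miss wb→B11 [D]

DIRTY = [6, 7]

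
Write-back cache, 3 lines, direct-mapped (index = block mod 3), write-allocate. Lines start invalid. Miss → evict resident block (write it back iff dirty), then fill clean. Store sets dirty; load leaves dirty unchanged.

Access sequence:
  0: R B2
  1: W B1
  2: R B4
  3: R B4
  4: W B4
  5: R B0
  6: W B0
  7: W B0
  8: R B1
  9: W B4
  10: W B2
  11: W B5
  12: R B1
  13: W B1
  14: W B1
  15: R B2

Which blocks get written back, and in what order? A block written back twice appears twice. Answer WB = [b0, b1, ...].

0: R B2 -> L2 miss  d=-]
1: W B1 -> L1 miss  d=D]
2: R B4 -> L1 miss wb->B1  d=-]
3: R B4 -> L1 hit  d=-]
4: W B4 -> L1 hit  d=D]
5: R B0 -> L0 miss  d=-]
6: W B0 -> L0 hit  d=D]
7: W B0 -> L0 hit  d=D]
8: R B1 -> L1 miss wb->B4  d=-]
9: W B4 -> L1 miss  d=D]
10: W B2 -> L2 hit  d=D]
11: W B5 -> L2 miss wb->B2  d=D]
12: R B1 -> L1 miss wb->B4  d=-]
13: W B1 -> L1 hit  d=D]
14: W B1 -> L1 hit  d=D]
15: R B2 -> L2 miss wb->B5  d=-]

WB = [1, 4, 2, 4, 5]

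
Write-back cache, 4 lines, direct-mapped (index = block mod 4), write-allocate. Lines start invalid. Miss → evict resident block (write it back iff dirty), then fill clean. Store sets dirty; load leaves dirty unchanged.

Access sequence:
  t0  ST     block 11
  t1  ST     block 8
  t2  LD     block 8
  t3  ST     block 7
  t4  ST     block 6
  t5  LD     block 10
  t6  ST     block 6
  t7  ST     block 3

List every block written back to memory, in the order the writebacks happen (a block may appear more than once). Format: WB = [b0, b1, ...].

0: W B11 -> L3 miss  d=D]
1: W B8 -> L0 miss  d=D]
2: R B8 -> L0 hit  d=D]
3: W B7 -> L3 miss wb->B11  d=D]
4: W B6 -> L2 miss  d=D]
5: R B10 -> L2 miss wb->B6  d=-]
6: W B6 -> L2 miss  d=D]
7: W B3 -> L3 miss wb->B7  d=D]

WB = [11, 6, 7]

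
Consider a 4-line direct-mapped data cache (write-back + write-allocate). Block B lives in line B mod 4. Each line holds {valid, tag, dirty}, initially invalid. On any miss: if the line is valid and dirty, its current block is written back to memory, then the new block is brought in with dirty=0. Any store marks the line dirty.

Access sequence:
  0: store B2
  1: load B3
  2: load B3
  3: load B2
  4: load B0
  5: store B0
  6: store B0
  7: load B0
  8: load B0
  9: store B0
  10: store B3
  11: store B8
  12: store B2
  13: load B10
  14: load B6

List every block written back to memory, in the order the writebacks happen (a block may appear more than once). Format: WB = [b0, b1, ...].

  0 | W B2 → L2 miss [D]
  1 | R B3 → L3 miss [-]
  2 | R B3 → L3 hit [-]
  3 | R B2 → L2 hit [D]
  4 | R B0 → L0 miss [-]
  5 | W B0 → L0 hit [D]
  6 | W B0 → L0 hit [D]
  7 | R B0 → L0 hit [D]
  8 | R B0 → L0 hit [D]
  9 | W B0 → L0 hit [D]
  10 | W B3 → L3 hit [D]
  11 | W B8 → L0 miss wb→B0 [D]
  12 | W B2 → L2 hit [D]
  13 | R B10 → L2 miss wb→B2 [-]
  14 | R B6 → L2 miss [-]

WB = [0, 2]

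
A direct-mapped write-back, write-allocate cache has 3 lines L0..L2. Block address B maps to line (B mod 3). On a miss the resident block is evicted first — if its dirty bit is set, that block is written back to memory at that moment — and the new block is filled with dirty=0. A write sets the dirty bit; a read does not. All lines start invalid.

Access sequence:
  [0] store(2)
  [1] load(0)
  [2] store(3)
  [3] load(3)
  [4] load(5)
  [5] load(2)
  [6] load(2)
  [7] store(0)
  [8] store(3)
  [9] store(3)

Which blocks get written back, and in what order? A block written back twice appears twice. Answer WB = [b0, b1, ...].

WB = [2, 3, 0]

0: W B2 -> L2 miss  d=D]
1: R B0 -> L0 miss  d=-]
2: W B3 -> L0 miss  d=D]
3: R B3 -> L0 hit  d=D]
4: R B5 -> L2 miss wb->B2  d=-]
5: R B2 -> L2 miss  d=-]
6: R B2 -> L2 hit  d=-]
7: W B0 -> L0 miss wb->B3  d=D]
8: W B3 -> L0 miss wb->B0  d=D]
9: W B3 -> L0 hit  d=D]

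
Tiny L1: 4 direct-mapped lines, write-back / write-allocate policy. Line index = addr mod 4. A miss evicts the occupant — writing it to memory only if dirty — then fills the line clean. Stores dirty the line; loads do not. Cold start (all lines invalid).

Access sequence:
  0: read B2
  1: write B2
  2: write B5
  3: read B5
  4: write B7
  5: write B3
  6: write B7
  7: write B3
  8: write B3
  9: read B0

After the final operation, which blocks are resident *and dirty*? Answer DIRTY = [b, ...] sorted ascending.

DIRTY = [2, 3, 5]

  0 | R B2 → L2 miss [-]
  1 | W B2 → L2 hit [D]
  2 | W B5 → L1 miss [D]
  3 | R B5 → L1 hit [D]
  4 | W B7 → L3 miss [D]
  5 | W B3 → L3 miss wb→B7 [D]
  6 | W B7 → L3 miss wb→B3 [D]
  7 | W B3 → L3 miss wb→B7 [D]
  8 | W B3 → L3 hit [D]
  9 | R B0 → L0 miss [-]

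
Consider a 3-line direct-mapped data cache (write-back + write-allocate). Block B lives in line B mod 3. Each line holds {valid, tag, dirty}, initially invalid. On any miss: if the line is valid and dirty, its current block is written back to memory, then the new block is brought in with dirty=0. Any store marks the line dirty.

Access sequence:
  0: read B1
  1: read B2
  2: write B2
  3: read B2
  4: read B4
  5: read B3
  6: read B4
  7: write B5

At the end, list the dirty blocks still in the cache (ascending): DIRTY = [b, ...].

0: R B1 -> L1 miss  d=-]
1: R B2 -> L2 miss  d=-]
2: W B2 -> L2 hit  d=D]
3: R B2 -> L2 hit  d=D]
4: R B4 -> L1 miss  d=-]
5: R B3 -> L0 miss  d=-]
6: R B4 -> L1 hit  d=-]
7: W B5 -> L2 miss wb->B2  d=D]

DIRTY = [5]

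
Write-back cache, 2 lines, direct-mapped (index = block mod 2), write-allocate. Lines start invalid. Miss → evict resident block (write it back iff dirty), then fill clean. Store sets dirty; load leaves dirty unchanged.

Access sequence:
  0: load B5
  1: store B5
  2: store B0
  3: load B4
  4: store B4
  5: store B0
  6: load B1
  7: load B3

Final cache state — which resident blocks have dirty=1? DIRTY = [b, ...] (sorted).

0: R B5 -> L1 miss  d=-]
1: W B5 -> L1 hit  d=D]
2: W B0 -> L0 miss  d=D]
3: R B4 -> L0 miss wb->B0  d=-]
4: W B4 -> L0 hit  d=D]
5: W B0 -> L0 miss wb->B4  d=D]
6: R B1 -> L1 miss wb->B5  d=-]
7: R B3 -> L1 miss  d=-]

DIRTY = [0]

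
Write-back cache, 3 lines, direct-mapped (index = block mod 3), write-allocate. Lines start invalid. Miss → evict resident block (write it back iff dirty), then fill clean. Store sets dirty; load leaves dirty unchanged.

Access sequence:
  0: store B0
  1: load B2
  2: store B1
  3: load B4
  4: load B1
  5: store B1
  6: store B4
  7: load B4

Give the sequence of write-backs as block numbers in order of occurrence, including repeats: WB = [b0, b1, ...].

0: W B0 → L0 miss [D]
1: R B2 → L2 miss [-]
2: W B1 → L1 miss [D]
3: R B4 → L1 miss wb→B1 [-]
4: R B1 → L1 miss [-]
5: W B1 → L1 hit [D]
6: W B4 → L1 miss wb→B1 [D]
7: R B4 → L1 hit [D]

WB = [1, 1]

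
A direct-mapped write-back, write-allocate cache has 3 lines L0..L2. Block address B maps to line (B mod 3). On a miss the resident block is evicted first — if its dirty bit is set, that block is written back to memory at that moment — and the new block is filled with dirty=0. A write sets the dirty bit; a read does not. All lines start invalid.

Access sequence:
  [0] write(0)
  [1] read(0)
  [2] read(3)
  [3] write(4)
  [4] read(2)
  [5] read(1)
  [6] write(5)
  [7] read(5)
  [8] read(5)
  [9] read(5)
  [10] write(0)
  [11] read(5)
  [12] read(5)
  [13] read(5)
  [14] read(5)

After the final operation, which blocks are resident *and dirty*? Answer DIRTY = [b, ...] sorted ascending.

0: W B0 -> L0 miss  d=D]
1: R B0 -> L0 hit  d=D]
2: R B3 -> L0 miss wb->B0  d=-]
3: W B4 -> L1 miss  d=D]
4: R B2 -> L2 miss  d=-]
5: R B1 -> L1 miss wb->B4  d=-]
6: W B5 -> L2 miss  d=D]
7: R B5 -> L2 hit  d=D]
8: R B5 -> L2 hit  d=D]
9: R B5 -> L2 hit  d=D]
10: W B0 -> L0 miss  d=D]
11: R B5 -> L2 hit  d=D]
12: R B5 -> L2 hit  d=D]
13: R B5 -> L2 hit  d=D]
14: R B5 -> L2 hit  d=D]

DIRTY = [0, 5]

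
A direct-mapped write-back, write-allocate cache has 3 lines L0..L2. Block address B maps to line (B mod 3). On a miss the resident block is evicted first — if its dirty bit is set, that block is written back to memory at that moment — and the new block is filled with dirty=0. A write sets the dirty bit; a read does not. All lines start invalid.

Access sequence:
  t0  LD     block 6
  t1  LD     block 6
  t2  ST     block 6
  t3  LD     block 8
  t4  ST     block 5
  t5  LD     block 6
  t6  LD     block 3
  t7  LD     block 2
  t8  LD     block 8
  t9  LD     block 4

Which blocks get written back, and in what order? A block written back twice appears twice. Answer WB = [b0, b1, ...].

  0 | R B6 → L0 miss [-]
  1 | R B6 → L0 hit [-]
  2 | W B6 → L0 hit [D]
  3 | R B8 → L2 miss [-]
  4 | W B5 → L2 miss [D]
  5 | R B6 → L0 hit [D]
  6 | R B3 → L0 miss wb→B6 [-]
  7 | R B2 → L2 miss wb→B5 [-]
  8 | R B8 → L2 miss [-]
  9 | R B4 → L1 miss [-]

WB = [6, 5]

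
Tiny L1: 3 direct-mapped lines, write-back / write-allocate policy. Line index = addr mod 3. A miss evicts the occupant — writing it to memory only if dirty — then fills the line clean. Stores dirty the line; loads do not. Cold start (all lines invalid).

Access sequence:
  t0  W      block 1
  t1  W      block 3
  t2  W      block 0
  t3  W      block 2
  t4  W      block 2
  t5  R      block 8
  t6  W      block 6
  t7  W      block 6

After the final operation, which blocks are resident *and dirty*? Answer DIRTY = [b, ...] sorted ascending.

DIRTY = [1, 6]

  0 | W B1 → L1 miss [D]
  1 | W B3 → L0 miss [D]
  2 | W B0 → L0 miss wb→B3 [D]
  3 | W B2 → L2 miss [D]
  4 | W B2 → L2 hit [D]
  5 | R B8 → L2 miss wb→B2 [-]
  6 | W B6 → L0 miss wb→B0 [D]
  7 | W B6 → L0 hit [D]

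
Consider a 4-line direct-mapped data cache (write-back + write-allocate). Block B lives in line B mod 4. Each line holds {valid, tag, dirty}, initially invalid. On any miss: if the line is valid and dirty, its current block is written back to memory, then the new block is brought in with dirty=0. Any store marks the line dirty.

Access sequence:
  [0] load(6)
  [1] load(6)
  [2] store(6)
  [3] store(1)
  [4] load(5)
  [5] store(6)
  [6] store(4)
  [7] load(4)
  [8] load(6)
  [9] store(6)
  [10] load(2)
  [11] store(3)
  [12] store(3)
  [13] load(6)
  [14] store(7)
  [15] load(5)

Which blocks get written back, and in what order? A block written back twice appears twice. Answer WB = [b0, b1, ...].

WB = [1, 6, 3]

  0 | R B6 → L2 miss [-]
  1 | R B6 → L2 hit [-]
  2 | W B6 → L2 hit [D]
  3 | W B1 → L1 miss [D]
  4 | R B5 → L1 miss wb→B1 [-]
  5 | W B6 → L2 hit [D]
  6 | W B4 → L0 miss [D]
  7 | R B4 → L0 hit [D]
  8 | R B6 → L2 hit [D]
  9 | W B6 → L2 hit [D]
  10 | R B2 → L2 miss wb→B6 [-]
  11 | W B3 → L3 miss [D]
  12 | W B3 → L3 hit [D]
  13 | R B6 → L2 miss [-]
  14 | W B7 → L3 miss wb→B3 [D]
  15 | R B5 → L1 hit [-]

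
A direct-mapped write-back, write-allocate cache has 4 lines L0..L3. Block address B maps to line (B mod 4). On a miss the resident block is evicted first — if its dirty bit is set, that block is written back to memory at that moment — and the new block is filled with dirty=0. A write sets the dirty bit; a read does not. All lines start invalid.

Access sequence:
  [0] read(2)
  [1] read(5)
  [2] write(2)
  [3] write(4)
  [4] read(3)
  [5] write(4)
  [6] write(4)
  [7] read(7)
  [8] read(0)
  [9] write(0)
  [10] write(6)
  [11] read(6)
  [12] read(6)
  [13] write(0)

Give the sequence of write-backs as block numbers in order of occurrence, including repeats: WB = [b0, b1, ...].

0: R B2 → L2 miss [-]
1: R B5 → L1 miss [-]
2: W B2 → L2 hit [D]
3: W B4 → L0 miss [D]
4: R B3 → L3 miss [-]
5: W B4 → L0 hit [D]
6: W B4 → L0 hit [D]
7: R B7 → L3 miss [-]
8: R B0 → L0 miss wb→B4 [-]
9: W B0 → L0 hit [D]
10: W B6 → L2 miss wb→B2 [D]
11: R B6 → L2 hit [D]
12: R B6 → L2 hit [D]
13: W B0 → L0 hit [D]

WB = [4, 2]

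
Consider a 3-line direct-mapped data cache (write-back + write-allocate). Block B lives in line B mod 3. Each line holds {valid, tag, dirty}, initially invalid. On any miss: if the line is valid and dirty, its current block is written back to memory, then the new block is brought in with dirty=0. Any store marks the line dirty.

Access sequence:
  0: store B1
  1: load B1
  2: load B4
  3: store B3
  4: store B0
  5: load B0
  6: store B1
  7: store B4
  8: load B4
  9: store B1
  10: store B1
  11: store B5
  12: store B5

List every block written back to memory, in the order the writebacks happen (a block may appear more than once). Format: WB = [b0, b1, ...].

WB = [1, 3, 1, 4]

  0 | W B1 → L1 miss [D]
  1 | R B1 → L1 hit [D]
  2 | R B4 → L1 miss wb→B1 [-]
  3 | W B3 → L0 miss [D]
  4 | W B0 → L0 miss wb→B3 [D]
  5 | R B0 → L0 hit [D]
  6 | W B1 → L1 miss [D]
  7 | W B4 → L1 miss wb→B1 [D]
  8 | R B4 → L1 hit [D]
  9 | W B1 → L1 miss wb→B4 [D]
  10 | W B1 → L1 hit [D]
  11 | W B5 → L2 miss [D]
  12 | W B5 → L2 hit [D]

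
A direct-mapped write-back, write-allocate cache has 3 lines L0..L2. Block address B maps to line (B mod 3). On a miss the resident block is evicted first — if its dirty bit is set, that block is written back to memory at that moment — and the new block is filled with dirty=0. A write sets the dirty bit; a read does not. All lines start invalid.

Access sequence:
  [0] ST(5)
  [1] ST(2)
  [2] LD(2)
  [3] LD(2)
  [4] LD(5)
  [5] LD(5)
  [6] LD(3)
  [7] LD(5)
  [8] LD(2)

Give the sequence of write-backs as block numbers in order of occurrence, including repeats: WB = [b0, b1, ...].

WB = [5, 2]

  0 | W B5 → L2 miss [D]
  1 | W B2 → L2 miss wb→B5 [D]
  2 | R B2 → L2 hit [D]
  3 | R B2 → L2 hit [D]
  4 | R B5 → L2 miss wb→B2 [-]
  5 | R B5 → L2 hit [-]
  6 | R B3 → L0 miss [-]
  7 | R B5 → L2 hit [-]
  8 | R B2 → L2 miss [-]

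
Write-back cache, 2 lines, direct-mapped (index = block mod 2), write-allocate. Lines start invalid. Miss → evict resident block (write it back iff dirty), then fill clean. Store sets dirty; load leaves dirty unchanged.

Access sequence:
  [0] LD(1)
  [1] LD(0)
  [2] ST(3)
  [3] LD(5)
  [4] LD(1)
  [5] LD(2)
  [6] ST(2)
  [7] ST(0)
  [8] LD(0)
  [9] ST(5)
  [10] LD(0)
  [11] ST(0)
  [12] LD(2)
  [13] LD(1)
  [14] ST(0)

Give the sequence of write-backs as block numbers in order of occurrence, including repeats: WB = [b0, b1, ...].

WB = [3, 2, 0, 5]

  0 | R B1 → L1 miss [-]
  1 | R B0 → L0 miss [-]
  2 | W B3 → L1 miss [D]
  3 | R B5 → L1 miss wb→B3 [-]
  4 | R B1 → L1 miss [-]
  5 | R B2 → L0 miss [-]
  6 | W B2 → L0 hit [D]
  7 | W B0 → L0 miss wb→B2 [D]
  8 | R B0 → L0 hit [D]
  9 | W B5 → L1 miss [D]
  10 | R B0 → L0 hit [D]
  11 | W B0 → L0 hit [D]
  12 | R B2 → L0 miss wb→B0 [-]
  13 | R B1 → L1 miss wb→B5 [-]
  14 | W B0 → L0 miss [D]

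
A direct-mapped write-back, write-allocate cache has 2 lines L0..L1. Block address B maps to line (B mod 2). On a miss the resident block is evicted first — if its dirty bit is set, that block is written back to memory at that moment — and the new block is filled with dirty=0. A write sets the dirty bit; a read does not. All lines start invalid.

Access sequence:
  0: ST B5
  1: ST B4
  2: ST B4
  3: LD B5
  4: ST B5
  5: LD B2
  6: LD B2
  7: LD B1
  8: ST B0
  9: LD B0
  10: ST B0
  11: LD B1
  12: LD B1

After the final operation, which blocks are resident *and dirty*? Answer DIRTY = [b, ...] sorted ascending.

DIRTY = [0]

  0 | W B5 → L1 miss [D]
  1 | W B4 → L0 miss [D]
  2 | W B4 → L0 hit [D]
  3 | R B5 → L1 hit [D]
  4 | W B5 → L1 hit [D]
  5 | R B2 → L0 miss wb→B4 [-]
  6 | R B2 → L0 hit [-]
  7 | R B1 → L1 miss wb→B5 [-]
  8 | W B0 → L0 miss [D]
  9 | R B0 → L0 hit [D]
  10 | W B0 → L0 hit [D]
  11 | R B1 → L1 hit [-]
  12 | R B1 → L1 hit [-]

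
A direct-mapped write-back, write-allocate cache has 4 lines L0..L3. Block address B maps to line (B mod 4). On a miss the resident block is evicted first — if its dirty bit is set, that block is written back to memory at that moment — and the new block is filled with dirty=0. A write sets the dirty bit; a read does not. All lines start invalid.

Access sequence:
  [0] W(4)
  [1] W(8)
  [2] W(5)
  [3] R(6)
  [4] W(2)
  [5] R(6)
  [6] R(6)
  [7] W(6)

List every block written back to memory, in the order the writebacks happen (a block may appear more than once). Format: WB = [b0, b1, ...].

WB = [4, 2]

0: W B4 → L0 miss [D]
1: W B8 → L0 miss wb→B4 [D]
2: W B5 → L1 miss [D]
3: R B6 → L2 miss [-]
4: W B2 → L2 miss [D]
5: R B6 → L2 miss wb→B2 [-]
6: R B6 → L2 hit [-]
7: W B6 → L2 hit [D]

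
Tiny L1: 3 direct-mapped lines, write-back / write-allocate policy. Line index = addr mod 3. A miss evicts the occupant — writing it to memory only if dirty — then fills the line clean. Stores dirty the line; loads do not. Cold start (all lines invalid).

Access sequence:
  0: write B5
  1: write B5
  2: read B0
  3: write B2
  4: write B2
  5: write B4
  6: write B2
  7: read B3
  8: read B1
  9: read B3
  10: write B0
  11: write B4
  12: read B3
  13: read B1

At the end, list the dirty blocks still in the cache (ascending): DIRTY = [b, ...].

  0 | W B5 → L2 miss [D]
  1 | W B5 → L2 hit [D]
  2 | R B0 → L0 miss [-]
  3 | W B2 → L2 miss wb→B5 [D]
  4 | W B2 → L2 hit [D]
  5 | W B4 → L1 miss [D]
  6 | W B2 → L2 hit [D]
  7 | R B3 → L0 miss [-]
  8 | R B1 → L1 miss wb→B4 [-]
  9 | R B3 → L0 hit [-]
  10 | W B0 → L0 miss [D]
  11 | W B4 → L1 miss [D]
  12 | R B3 → L0 miss wb→B0 [-]
  13 | R B1 → L1 miss wb→B4 [-]

DIRTY = [2]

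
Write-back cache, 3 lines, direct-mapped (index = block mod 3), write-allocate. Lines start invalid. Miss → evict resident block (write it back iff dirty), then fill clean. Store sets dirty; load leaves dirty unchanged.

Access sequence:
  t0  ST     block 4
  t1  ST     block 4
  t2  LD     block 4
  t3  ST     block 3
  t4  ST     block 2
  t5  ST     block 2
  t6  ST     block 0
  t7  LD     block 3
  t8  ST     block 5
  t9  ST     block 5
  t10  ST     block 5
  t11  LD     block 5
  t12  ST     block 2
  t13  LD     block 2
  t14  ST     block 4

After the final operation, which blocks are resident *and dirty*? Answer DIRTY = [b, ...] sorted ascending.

0: W B4 -> L1 miss  d=D]
1: W B4 -> L1 hit  d=D]
2: R B4 -> L1 hit  d=D]
3: W B3 -> L0 miss  d=D]
4: W B2 -> L2 miss  d=D]
5: W B2 -> L2 hit  d=D]
6: W B0 -> L0 miss wb->B3  d=D]
7: R B3 -> L0 miss wb->B0  d=-]
8: W B5 -> L2 miss wb->B2  d=D]
9: W B5 -> L2 hit  d=D]
10: W B5 -> L2 hit  d=D]
11: R B5 -> L2 hit  d=D]
12: W B2 -> L2 miss wb->B5  d=D]
13: R B2 -> L2 hit  d=D]
14: W B4 -> L1 hit  d=D]

DIRTY = [2, 4]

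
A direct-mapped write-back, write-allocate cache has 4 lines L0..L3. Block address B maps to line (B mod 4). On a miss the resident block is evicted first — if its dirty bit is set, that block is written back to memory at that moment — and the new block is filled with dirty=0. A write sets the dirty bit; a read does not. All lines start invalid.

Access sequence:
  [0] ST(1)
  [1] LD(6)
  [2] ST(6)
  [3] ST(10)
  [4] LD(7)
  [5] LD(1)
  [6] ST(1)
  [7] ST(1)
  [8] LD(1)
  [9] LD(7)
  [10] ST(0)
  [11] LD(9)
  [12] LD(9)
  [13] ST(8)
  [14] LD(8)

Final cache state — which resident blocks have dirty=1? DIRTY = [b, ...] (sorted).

DIRTY = [8, 10]

0: W B1 → L1 miss [D]
1: R B6 → L2 miss [-]
2: W B6 → L2 hit [D]
3: W B10 → L2 miss wb→B6 [D]
4: R B7 → L3 miss [-]
5: R B1 → L1 hit [D]
6: W B1 → L1 hit [D]
7: W B1 → L1 hit [D]
8: R B1 → L1 hit [D]
9: R B7 → L3 hit [-]
10: W B0 → L0 miss [D]
11: R B9 → L1 miss wb→B1 [-]
12: R B9 → L1 hit [-]
13: W B8 → L0 miss wb→B0 [D]
14: R B8 → L0 hit [D]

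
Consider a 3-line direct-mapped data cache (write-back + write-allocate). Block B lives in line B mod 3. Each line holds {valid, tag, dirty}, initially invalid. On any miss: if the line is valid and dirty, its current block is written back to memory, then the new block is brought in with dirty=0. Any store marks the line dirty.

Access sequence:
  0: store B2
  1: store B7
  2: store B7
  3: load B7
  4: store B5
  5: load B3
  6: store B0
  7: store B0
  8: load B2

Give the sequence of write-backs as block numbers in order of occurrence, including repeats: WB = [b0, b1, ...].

WB = [2, 5]

0: W B2 -> L2 miss  d=D]
1: W B7 -> L1 miss  d=D]
2: W B7 -> L1 hit  d=D]
3: R B7 -> L1 hit  d=D]
4: W B5 -> L2 miss wb->B2  d=D]
5: R B3 -> L0 miss  d=-]
6: W B0 -> L0 miss  d=D]
7: W B0 -> L0 hit  d=D]
8: R B2 -> L2 miss wb->B5  d=-]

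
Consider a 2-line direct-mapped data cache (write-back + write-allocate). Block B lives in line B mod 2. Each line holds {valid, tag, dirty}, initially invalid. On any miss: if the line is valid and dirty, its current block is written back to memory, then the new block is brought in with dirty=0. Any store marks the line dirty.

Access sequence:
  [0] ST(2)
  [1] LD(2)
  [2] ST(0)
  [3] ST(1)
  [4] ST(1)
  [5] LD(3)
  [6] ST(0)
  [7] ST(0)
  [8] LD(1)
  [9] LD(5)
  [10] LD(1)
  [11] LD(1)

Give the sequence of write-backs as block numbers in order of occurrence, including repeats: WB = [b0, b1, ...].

  0 | W B2 → L0 miss [D]
  1 | R B2 → L0 hit [D]
  2 | W B0 → L0 miss wb→B2 [D]
  3 | W B1 → L1 miss [D]
  4 | W B1 → L1 hit [D]
  5 | R B3 → L1 miss wb→B1 [-]
  6 | W B0 → L0 hit [D]
  7 | W B0 → L0 hit [D]
  8 | R B1 → L1 miss [-]
  9 | R B5 → L1 miss [-]
  10 | R B1 → L1 miss [-]
  11 | R B1 → L1 hit [-]

WB = [2, 1]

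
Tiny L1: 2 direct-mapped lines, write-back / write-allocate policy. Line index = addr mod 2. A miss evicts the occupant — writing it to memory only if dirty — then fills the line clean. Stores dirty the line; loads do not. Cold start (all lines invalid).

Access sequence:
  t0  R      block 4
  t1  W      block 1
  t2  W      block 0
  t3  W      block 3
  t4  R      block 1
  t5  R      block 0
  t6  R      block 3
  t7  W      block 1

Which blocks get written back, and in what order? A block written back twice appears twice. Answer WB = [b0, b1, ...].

WB = [1, 3]

0: R B4 -> L0 miss  d=-]
1: W B1 -> L1 miss  d=D]
2: W B0 -> L0 miss  d=D]
3: W B3 -> L1 miss wb->B1  d=D]
4: R B1 -> L1 miss wb->B3  d=-]
5: R B0 -> L0 hit  d=D]
6: R B3 -> L1 miss  d=-]
7: W B1 -> L1 miss  d=D]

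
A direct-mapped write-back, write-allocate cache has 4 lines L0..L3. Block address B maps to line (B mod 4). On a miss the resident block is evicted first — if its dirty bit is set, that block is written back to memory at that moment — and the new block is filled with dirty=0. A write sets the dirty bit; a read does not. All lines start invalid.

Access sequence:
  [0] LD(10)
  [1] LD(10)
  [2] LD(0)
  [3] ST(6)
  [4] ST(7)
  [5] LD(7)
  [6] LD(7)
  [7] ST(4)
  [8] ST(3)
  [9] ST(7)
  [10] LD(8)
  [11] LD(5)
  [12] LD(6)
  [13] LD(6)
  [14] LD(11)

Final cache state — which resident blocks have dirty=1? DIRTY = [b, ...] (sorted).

DIRTY = [6]

0: R B10 -> L2 miss  d=-]
1: R B10 -> L2 hit  d=-]
2: R B0 -> L0 miss  d=-]
3: W B6 -> L2 miss  d=D]
4: W B7 -> L3 miss  d=D]
5: R B7 -> L3 hit  d=D]
6: R B7 -> L3 hit  d=D]
7: W B4 -> L0 miss  d=D]
8: W B3 -> L3 miss wb->B7  d=D]
9: W B7 -> L3 miss wb->B3  d=D]
10: R B8 -> L0 miss wb->B4  d=-]
11: R B5 -> L1 miss  d=-]
12: R B6 -> L2 hit  d=D]
13: R B6 -> L2 hit  d=D]
14: R B11 -> L3 miss wb->B7  d=-]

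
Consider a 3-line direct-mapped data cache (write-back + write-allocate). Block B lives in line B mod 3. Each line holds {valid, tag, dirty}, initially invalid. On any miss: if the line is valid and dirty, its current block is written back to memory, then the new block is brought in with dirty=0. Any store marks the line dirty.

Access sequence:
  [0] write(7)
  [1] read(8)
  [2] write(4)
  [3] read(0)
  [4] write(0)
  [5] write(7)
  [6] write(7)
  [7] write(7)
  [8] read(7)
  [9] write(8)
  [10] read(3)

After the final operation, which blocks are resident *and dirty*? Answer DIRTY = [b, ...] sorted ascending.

DIRTY = [7, 8]

  0 | W B7 → L1 miss [D]
  1 | R B8 → L2 miss [-]
  2 | W B4 → L1 miss wb→B7 [D]
  3 | R B0 → L0 miss [-]
  4 | W B0 → L0 hit [D]
  5 | W B7 → L1 miss wb→B4 [D]
  6 | W B7 → L1 hit [D]
  7 | W B7 → L1 hit [D]
  8 | R B7 → L1 hit [D]
  9 | W B8 → L2 hit [D]
  10 | R B3 → L0 miss wb→B0 [-]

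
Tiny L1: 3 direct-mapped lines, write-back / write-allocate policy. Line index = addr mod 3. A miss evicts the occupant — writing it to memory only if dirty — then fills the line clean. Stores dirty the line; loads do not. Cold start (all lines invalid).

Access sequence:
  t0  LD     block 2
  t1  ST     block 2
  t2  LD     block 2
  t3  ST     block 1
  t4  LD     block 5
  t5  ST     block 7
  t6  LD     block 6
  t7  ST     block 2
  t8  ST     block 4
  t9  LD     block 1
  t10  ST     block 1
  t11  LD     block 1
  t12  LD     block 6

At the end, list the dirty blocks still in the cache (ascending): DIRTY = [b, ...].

  0 | R B2 → L2 miss [-]
  1 | W B2 → L2 hit [D]
  2 | R B2 → L2 hit [D]
  3 | W B1 → L1 miss [D]
  4 | R B5 → L2 miss wb→B2 [-]
  5 | W B7 → L1 miss wb→B1 [D]
  6 | R B6 → L0 miss [-]
  7 | W B2 → L2 miss [D]
  8 | W B4 → L1 miss wb→B7 [D]
  9 | R B1 → L1 miss wb→B4 [-]
  10 | W B1 → L1 hit [D]
  11 | R B1 → L1 hit [D]
  12 | R B6 → L0 hit [-]

DIRTY = [1, 2]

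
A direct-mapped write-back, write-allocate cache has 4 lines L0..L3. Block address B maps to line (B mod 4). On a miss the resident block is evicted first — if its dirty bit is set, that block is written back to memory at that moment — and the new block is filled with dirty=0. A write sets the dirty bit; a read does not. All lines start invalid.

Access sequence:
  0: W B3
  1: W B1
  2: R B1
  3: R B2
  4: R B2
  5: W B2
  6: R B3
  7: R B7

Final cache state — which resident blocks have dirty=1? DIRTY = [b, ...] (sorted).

0: W B3 -> L3 miss  d=D]
1: W B1 -> L1 miss  d=D]
2: R B1 -> L1 hit  d=D]
3: R B2 -> L2 miss  d=-]
4: R B2 -> L2 hit  d=-]
5: W B2 -> L2 hit  d=D]
6: R B3 -> L3 hit  d=D]
7: R B7 -> L3 miss wb->B3  d=-]

DIRTY = [1, 2]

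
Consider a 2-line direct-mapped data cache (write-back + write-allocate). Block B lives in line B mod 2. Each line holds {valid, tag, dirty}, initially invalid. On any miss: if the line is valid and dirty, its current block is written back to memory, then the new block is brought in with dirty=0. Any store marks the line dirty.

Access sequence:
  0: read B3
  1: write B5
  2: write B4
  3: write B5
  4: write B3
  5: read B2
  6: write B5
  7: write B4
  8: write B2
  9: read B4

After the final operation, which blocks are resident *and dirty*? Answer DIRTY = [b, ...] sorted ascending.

DIRTY = [5]

  0 | R B3 → L1 miss [-]
  1 | W B5 → L1 miss [D]
  2 | W B4 → L0 miss [D]
  3 | W B5 → L1 hit [D]
  4 | W B3 → L1 miss wb→B5 [D]
  5 | R B2 → L0 miss wb→B4 [-]
  6 | W B5 → L1 miss wb→B3 [D]
  7 | W B4 → L0 miss [D]
  8 | W B2 → L0 miss wb→B4 [D]
  9 | R B4 → L0 miss wb→B2 [-]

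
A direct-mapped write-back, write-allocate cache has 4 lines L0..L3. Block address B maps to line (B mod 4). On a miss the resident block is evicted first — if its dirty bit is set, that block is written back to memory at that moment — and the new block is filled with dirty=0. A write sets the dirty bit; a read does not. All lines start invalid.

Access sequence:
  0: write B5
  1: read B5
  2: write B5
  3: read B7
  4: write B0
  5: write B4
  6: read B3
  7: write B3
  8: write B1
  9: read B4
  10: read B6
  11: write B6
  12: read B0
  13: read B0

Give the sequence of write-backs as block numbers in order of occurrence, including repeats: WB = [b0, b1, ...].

0: W B5 → L1 miss [D]
1: R B5 → L1 hit [D]
2: W B5 → L1 hit [D]
3: R B7 → L3 miss [-]
4: W B0 → L0 miss [D]
5: W B4 → L0 miss wb→B0 [D]
6: R B3 → L3 miss [-]
7: W B3 → L3 hit [D]
8: W B1 → L1 miss wb→B5 [D]
9: R B4 → L0 hit [D]
10: R B6 → L2 miss [-]
11: W B6 → L2 hit [D]
12: R B0 → L0 miss wb→B4 [-]
13: R B0 → L0 hit [-]

WB = [0, 5, 4]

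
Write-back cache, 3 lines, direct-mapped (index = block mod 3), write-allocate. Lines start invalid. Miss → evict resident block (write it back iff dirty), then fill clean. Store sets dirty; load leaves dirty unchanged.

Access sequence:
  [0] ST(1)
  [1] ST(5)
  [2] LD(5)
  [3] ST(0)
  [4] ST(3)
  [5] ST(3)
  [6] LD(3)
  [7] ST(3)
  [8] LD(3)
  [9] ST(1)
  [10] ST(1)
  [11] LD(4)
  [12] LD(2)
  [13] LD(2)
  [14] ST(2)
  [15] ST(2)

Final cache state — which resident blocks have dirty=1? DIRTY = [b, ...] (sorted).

0: W B1 -> L1 miss  d=D]
1: W B5 -> L2 miss  d=D]
2: R B5 -> L2 hit  d=D]
3: W B0 -> L0 miss  d=D]
4: W B3 -> L0 miss wb->B0  d=D]
5: W B3 -> L0 hit  d=D]
6: R B3 -> L0 hit  d=D]
7: W B3 -> L0 hit  d=D]
8: R B3 -> L0 hit  d=D]
9: W B1 -> L1 hit  d=D]
10: W B1 -> L1 hit  d=D]
11: R B4 -> L1 miss wb->B1  d=-]
12: R B2 -> L2 miss wb->B5  d=-]
13: R B2 -> L2 hit  d=-]
14: W B2 -> L2 hit  d=D]
15: W B2 -> L2 hit  d=D]

DIRTY = [2, 3]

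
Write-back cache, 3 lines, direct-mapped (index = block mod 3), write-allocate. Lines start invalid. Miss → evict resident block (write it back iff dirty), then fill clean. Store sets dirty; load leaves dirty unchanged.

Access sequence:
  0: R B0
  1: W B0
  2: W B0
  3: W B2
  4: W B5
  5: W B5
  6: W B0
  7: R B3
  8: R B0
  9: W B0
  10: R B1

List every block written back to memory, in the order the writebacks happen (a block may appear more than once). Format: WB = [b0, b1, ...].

WB = [2, 0]

  0 | R B0 → L0 miss [-]
  1 | W B0 → L0 hit [D]
  2 | W B0 → L0 hit [D]
  3 | W B2 → L2 miss [D]
  4 | W B5 → L2 miss wb→B2 [D]
  5 | W B5 → L2 hit [D]
  6 | W B0 → L0 hit [D]
  7 | R B3 → L0 miss wb→B0 [-]
  8 | R B0 → L0 miss [-]
  9 | W B0 → L0 hit [D]
  10 | R B1 → L1 miss [-]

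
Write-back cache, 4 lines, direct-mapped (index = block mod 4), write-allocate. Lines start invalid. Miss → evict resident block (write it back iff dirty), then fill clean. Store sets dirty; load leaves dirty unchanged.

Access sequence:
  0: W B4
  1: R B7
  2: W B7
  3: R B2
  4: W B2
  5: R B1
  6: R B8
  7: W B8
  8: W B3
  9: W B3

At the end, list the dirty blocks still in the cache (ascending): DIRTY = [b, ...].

DIRTY = [2, 3, 8]

0: W B4 → L0 miss [D]
1: R B7 → L3 miss [-]
2: W B7 → L3 hit [D]
3: R B2 → L2 miss [-]
4: W B2 → L2 hit [D]
5: R B1 → L1 miss [-]
6: R B8 → L0 miss wb→B4 [-]
7: W B8 → L0 hit [D]
8: W B3 → L3 miss wb→B7 [D]
9: W B3 → L3 hit [D]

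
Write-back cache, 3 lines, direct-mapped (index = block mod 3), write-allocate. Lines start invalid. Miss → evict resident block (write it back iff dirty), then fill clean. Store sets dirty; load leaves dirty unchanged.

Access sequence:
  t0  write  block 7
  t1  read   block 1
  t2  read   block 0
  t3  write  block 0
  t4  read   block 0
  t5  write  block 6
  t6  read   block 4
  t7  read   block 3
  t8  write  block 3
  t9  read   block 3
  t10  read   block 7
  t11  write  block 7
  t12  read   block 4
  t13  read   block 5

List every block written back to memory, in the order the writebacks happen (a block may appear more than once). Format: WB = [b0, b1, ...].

WB = [7, 0, 6, 7]

0: W B7 → L1 miss [D]
1: R B1 → L1 miss wb→B7 [-]
2: R B0 → L0 miss [-]
3: W B0 → L0 hit [D]
4: R B0 → L0 hit [D]
5: W B6 → L0 miss wb→B0 [D]
6: R B4 → L1 miss [-]
7: R B3 → L0 miss wb→B6 [-]
8: W B3 → L0 hit [D]
9: R B3 → L0 hit [D]
10: R B7 → L1 miss [-]
11: W B7 → L1 hit [D]
12: R B4 → L1 miss wb→B7 [-]
13: R B5 → L2 miss [-]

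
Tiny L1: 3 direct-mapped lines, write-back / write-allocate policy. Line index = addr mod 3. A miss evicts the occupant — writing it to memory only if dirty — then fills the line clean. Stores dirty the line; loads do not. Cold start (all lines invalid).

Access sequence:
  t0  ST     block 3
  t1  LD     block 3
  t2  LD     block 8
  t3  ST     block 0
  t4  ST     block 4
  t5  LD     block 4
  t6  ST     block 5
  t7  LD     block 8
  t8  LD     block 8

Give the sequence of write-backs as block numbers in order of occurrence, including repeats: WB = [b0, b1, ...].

  0 | W B3 → L0 miss [D]
  1 | R B3 → L0 hit [D]
  2 | R B8 → L2 miss [-]
  3 | W B0 → L0 miss wb→B3 [D]
  4 | W B4 → L1 miss [D]
  5 | R B4 → L1 hit [D]
  6 | W B5 → L2 miss [D]
  7 | R B8 → L2 miss wb→B5 [-]
  8 | R B8 → L2 hit [-]

WB = [3, 5]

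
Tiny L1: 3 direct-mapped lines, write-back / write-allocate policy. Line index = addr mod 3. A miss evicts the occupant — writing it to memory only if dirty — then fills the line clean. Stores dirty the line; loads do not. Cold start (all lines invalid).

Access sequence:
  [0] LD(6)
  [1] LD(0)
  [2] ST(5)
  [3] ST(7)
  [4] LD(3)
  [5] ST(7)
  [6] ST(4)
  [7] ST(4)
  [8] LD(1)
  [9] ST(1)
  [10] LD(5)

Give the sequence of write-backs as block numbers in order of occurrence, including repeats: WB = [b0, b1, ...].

0: R B6 -> L0 miss  d=-]
1: R B0 -> L0 miss  d=-]
2: W B5 -> L2 miss  d=D]
3: W B7 -> L1 miss  d=D]
4: R B3 -> L0 miss  d=-]
5: W B7 -> L1 hit  d=D]
6: W B4 -> L1 miss wb->B7  d=D]
7: W B4 -> L1 hit  d=D]
8: R B1 -> L1 miss wb->B4  d=-]
9: W B1 -> L1 hit  d=D]
10: R B5 -> L2 hit  d=D]

WB = [7, 4]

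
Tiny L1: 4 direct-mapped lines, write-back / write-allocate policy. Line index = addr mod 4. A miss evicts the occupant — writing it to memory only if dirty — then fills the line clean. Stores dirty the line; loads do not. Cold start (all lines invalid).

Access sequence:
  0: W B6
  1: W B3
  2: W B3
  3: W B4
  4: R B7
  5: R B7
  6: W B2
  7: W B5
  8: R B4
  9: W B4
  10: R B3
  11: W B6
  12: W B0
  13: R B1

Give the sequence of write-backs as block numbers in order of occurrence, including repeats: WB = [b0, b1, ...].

0: W B6 -> L2 miss  d=D]
1: W B3 -> L3 miss  d=D]
2: W B3 -> L3 hit  d=D]
3: W B4 -> L0 miss  d=D]
4: R B7 -> L3 miss wb->B3  d=-]
5: R B7 -> L3 hit  d=-]
6: W B2 -> L2 miss wb->B6  d=D]
7: W B5 -> L1 miss  d=D]
8: R B4 -> L0 hit  d=D]
9: W B4 -> L0 hit  d=D]
10: R B3 -> L3 miss  d=-]
11: W B6 -> L2 miss wb->B2  d=D]
12: W B0 -> L0 miss wb->B4  d=D]
13: R B1 -> L1 miss wb->B5  d=-]

WB = [3, 6, 2, 4, 5]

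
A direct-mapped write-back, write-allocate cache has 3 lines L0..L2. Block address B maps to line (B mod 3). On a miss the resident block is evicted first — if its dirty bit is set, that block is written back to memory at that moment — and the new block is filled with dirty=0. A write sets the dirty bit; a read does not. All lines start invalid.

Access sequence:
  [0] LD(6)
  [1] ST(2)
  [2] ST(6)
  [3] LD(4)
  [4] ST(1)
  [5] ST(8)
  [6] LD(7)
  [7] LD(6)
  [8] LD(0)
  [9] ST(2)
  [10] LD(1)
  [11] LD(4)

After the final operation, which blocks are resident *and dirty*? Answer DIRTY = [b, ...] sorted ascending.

DIRTY = [2]

  0 | R B6 → L0 miss [-]
  1 | W B2 → L2 miss [D]
  2 | W B6 → L0 hit [D]
  3 | R B4 → L1 miss [-]
  4 | W B1 → L1 miss [D]
  5 | W B8 → L2 miss wb→B2 [D]
  6 | R B7 → L1 miss wb→B1 [-]
  7 | R B6 → L0 hit [D]
  8 | R B0 → L0 miss wb→B6 [-]
  9 | W B2 → L2 miss wb→B8 [D]
  10 | R B1 → L1 miss [-]
  11 | R B4 → L1 miss [-]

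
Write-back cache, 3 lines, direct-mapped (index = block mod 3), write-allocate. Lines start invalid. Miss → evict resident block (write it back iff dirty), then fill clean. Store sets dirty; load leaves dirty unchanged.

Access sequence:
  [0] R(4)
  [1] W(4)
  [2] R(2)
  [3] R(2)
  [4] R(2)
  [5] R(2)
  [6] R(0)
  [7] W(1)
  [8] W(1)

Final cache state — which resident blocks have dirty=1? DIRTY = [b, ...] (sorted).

0: R B4 → L1 miss [-]
1: W B4 → L1 hit [D]
2: R B2 → L2 miss [-]
3: R B2 → L2 hit [-]
4: R B2 → L2 hit [-]
5: R B2 → L2 hit [-]
6: R B0 → L0 miss [-]
7: W B1 → L1 miss wb→B4 [D]
8: W B1 → L1 hit [D]

DIRTY = [1]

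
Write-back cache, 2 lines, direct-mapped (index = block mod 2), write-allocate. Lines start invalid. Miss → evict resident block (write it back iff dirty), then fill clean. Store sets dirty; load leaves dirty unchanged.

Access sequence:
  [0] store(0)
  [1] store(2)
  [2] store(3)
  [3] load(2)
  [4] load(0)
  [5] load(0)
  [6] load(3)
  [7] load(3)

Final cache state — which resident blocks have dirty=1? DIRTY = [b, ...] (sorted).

DIRTY = [3]

0: W B0 → L0 miss [D]
1: W B2 → L0 miss wb→B0 [D]
2: W B3 → L1 miss [D]
3: R B2 → L0 hit [D]
4: R B0 → L0 miss wb→B2 [-]
5: R B0 → L0 hit [-]
6: R B3 → L1 hit [D]
7: R B3 → L1 hit [D]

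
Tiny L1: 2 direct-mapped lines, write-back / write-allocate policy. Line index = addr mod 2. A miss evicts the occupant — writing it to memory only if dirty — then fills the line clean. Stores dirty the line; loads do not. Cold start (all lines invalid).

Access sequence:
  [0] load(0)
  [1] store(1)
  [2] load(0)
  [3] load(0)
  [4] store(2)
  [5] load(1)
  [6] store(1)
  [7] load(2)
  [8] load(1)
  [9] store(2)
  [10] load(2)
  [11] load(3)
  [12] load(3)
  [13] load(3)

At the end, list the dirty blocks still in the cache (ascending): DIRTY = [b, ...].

0: R B0 → L0 miss [-]
1: W B1 → L1 miss [D]
2: R B0 → L0 hit [-]
3: R B0 → L0 hit [-]
4: W B2 → L0 miss [D]
5: R B1 → L1 hit [D]
6: W B1 → L1 hit [D]
7: R B2 → L0 hit [D]
8: R B1 → L1 hit [D]
9: W B2 → L0 hit [D]
10: R B2 → L0 hit [D]
11: R B3 → L1 miss wb→B1 [-]
12: R B3 → L1 hit [-]
13: R B3 → L1 hit [-]

DIRTY = [2]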